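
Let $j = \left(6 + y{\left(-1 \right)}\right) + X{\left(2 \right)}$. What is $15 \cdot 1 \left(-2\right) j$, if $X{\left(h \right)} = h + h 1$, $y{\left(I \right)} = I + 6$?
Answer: $-450$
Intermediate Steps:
$y{\left(I \right)} = 6 + I$
$X{\left(h \right)} = 2 h$ ($X{\left(h \right)} = h + h = 2 h$)
$j = 15$ ($j = \left(6 + \left(6 - 1\right)\right) + 2 \cdot 2 = \left(6 + 5\right) + 4 = 11 + 4 = 15$)
$15 \cdot 1 \left(-2\right) j = 15 \cdot 1 \left(-2\right) 15 = 15 \left(-2\right) 15 = \left(-30\right) 15 = -450$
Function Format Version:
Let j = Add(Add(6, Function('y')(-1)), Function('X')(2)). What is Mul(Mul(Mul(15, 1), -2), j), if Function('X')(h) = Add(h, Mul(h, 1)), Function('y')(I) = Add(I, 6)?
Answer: -450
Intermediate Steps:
Function('y')(I) = Add(6, I)
Function('X')(h) = Mul(2, h) (Function('X')(h) = Add(h, h) = Mul(2, h))
j = 15 (j = Add(Add(6, Add(6, -1)), Mul(2, 2)) = Add(Add(6, 5), 4) = Add(11, 4) = 15)
Mul(Mul(Mul(15, 1), -2), j) = Mul(Mul(Mul(15, 1), -2), 15) = Mul(Mul(15, -2), 15) = Mul(-30, 15) = -450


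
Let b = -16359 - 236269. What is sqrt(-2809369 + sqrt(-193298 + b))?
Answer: sqrt(-2809369 + I*sqrt(445926)) ≈ 0.2 + 1676.1*I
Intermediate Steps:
b = -252628
sqrt(-2809369 + sqrt(-193298 + b)) = sqrt(-2809369 + sqrt(-193298 - 252628)) = sqrt(-2809369 + sqrt(-445926)) = sqrt(-2809369 + I*sqrt(445926))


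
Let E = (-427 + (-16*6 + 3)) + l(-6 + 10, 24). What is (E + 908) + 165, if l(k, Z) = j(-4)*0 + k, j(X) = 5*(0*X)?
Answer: 557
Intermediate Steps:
j(X) = 0 (j(X) = 5*0 = 0)
l(k, Z) = k (l(k, Z) = 0*0 + k = 0 + k = k)
E = -516 (E = (-427 + (-16*6 + 3)) + (-6 + 10) = (-427 + (-96 + 3)) + 4 = (-427 - 93) + 4 = -520 + 4 = -516)
(E + 908) + 165 = (-516 + 908) + 165 = 392 + 165 = 557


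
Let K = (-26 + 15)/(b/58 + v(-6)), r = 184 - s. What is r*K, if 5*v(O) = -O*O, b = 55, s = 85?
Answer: 315810/1813 ≈ 174.19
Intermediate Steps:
v(O) = -O²/5 (v(O) = (-O*O)/5 = (-O²)/5 = -O²/5)
r = 99 (r = 184 - 1*85 = 184 - 85 = 99)
K = 3190/1813 (K = (-26 + 15)/(55/58 - ⅕*(-6)²) = -11/(55*(1/58) - ⅕*36) = -11/(55/58 - 36/5) = -11/(-1813/290) = -11*(-290/1813) = 3190/1813 ≈ 1.7595)
r*K = 99*(3190/1813) = 315810/1813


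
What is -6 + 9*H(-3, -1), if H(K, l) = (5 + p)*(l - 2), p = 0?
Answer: -141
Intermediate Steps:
H(K, l) = -10 + 5*l (H(K, l) = (5 + 0)*(l - 2) = 5*(-2 + l) = -10 + 5*l)
-6 + 9*H(-3, -1) = -6 + 9*(-10 + 5*(-1)) = -6 + 9*(-10 - 5) = -6 + 9*(-15) = -6 - 135 = -141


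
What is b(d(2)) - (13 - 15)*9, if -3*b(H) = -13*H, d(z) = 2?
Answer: 80/3 ≈ 26.667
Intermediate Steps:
b(H) = 13*H/3 (b(H) = -(-13)*H/3 = 13*H/3)
b(d(2)) - (13 - 15)*9 = (13/3)*2 - (13 - 15)*9 = 26/3 - (-2)*9 = 26/3 - 1*(-18) = 26/3 + 18 = 80/3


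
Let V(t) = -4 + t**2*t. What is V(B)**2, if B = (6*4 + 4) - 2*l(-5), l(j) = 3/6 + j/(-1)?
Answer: 24098281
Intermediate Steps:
l(j) = 1/2 - j (l(j) = 3*(1/6) + j*(-1) = 1/2 - j)
B = 17 (B = (6*4 + 4) - 2*(1/2 - 1*(-5)) = (24 + 4) - 2*(1/2 + 5) = 28 - 2*11/2 = 28 - 11 = 17)
V(t) = -4 + t**3
V(B)**2 = (-4 + 17**3)**2 = (-4 + 4913)**2 = 4909**2 = 24098281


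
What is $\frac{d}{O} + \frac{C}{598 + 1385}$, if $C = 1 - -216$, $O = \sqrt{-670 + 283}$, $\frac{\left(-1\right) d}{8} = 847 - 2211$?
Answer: $\frac{217}{1983} - \frac{10912 i \sqrt{43}}{129} \approx 0.10943 - 554.69 i$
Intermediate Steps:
$d = 10912$ ($d = - 8 \left(847 - 2211\right) = \left(-8\right) \left(-1364\right) = 10912$)
$O = 3 i \sqrt{43}$ ($O = \sqrt{-387} = 3 i \sqrt{43} \approx 19.672 i$)
$C = 217$ ($C = 1 + 216 = 217$)
$\frac{d}{O} + \frac{C}{598 + 1385} = \frac{10912}{3 i \sqrt{43}} + \frac{217}{598 + 1385} = 10912 \left(- \frac{i \sqrt{43}}{129}\right) + \frac{217}{1983} = - \frac{10912 i \sqrt{43}}{129} + 217 \cdot \frac{1}{1983} = - \frac{10912 i \sqrt{43}}{129} + \frac{217}{1983} = \frac{217}{1983} - \frac{10912 i \sqrt{43}}{129}$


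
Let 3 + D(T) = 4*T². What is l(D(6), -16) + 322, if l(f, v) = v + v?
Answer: 290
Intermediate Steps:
D(T) = -3 + 4*T²
l(f, v) = 2*v
l(D(6), -16) + 322 = 2*(-16) + 322 = -32 + 322 = 290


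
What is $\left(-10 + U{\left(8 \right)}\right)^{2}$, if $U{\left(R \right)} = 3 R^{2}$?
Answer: $33124$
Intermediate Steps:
$\left(-10 + U{\left(8 \right)}\right)^{2} = \left(-10 + 3 \cdot 8^{2}\right)^{2} = \left(-10 + 3 \cdot 64\right)^{2} = \left(-10 + 192\right)^{2} = 182^{2} = 33124$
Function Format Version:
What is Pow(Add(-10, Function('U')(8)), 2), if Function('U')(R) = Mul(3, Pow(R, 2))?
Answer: 33124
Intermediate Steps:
Pow(Add(-10, Function('U')(8)), 2) = Pow(Add(-10, Mul(3, Pow(8, 2))), 2) = Pow(Add(-10, Mul(3, 64)), 2) = Pow(Add(-10, 192), 2) = Pow(182, 2) = 33124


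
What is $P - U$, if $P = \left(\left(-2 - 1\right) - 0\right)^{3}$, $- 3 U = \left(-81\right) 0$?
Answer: $-27$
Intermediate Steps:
$U = 0$ ($U = - \frac{\left(-81\right) 0}{3} = \left(- \frac{1}{3}\right) 0 = 0$)
$P = -27$ ($P = \left(\left(-2 - 1\right) + 0\right)^{3} = \left(-3 + 0\right)^{3} = \left(-3\right)^{3} = -27$)
$P - U = -27 - 0 = -27 + 0 = -27$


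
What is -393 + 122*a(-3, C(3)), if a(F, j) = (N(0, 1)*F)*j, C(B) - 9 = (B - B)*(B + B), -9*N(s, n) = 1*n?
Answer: -27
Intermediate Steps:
N(s, n) = -n/9
C(B) = 9 (C(B) = 9 + (B - B)*(B + B) = 9 + 0*(2*B) = 9 + 0 = 9)
a(F, j) = -F*j/9 (a(F, j) = ((-⅑*1)*F)*j = (-F/9)*j = -F*j/9)
-393 + 122*a(-3, C(3)) = -393 + 122*(-⅑*(-3)*9) = -393 + 122*3 = -393 + 366 = -27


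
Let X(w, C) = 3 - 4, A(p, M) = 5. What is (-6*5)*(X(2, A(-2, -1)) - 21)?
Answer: 660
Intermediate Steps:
X(w, C) = -1
(-6*5)*(X(2, A(-2, -1)) - 21) = (-6*5)*(-1 - 21) = -30*(-22) = 660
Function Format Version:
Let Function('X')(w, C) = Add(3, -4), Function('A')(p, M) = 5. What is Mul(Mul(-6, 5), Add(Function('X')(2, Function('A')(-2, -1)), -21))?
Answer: 660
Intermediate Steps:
Function('X')(w, C) = -1
Mul(Mul(-6, 5), Add(Function('X')(2, Function('A')(-2, -1)), -21)) = Mul(Mul(-6, 5), Add(-1, -21)) = Mul(-30, -22) = 660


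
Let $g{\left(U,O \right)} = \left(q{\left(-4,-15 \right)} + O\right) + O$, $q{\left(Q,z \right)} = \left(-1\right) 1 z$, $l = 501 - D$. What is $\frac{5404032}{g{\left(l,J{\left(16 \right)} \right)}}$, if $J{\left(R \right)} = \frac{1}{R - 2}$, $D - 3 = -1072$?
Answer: $\frac{18914112}{53} \approx 3.5687 \cdot 10^{5}$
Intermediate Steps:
$D = -1069$ ($D = 3 - 1072 = -1069$)
$J{\left(R \right)} = \frac{1}{-2 + R}$
$l = 1570$ ($l = 501 - -1069 = 501 + 1069 = 1570$)
$q{\left(Q,z \right)} = - z$
$g{\left(U,O \right)} = 15 + 2 O$ ($g{\left(U,O \right)} = \left(\left(-1\right) \left(-15\right) + O\right) + O = \left(15 + O\right) + O = 15 + 2 O$)
$\frac{5404032}{g{\left(l,J{\left(16 \right)} \right)}} = \frac{5404032}{15 + \frac{2}{-2 + 16}} = \frac{5404032}{15 + \frac{2}{14}} = \frac{5404032}{15 + 2 \cdot \frac{1}{14}} = \frac{5404032}{15 + \frac{1}{7}} = \frac{5404032}{\frac{106}{7}} = 5404032 \cdot \frac{7}{106} = \frac{18914112}{53}$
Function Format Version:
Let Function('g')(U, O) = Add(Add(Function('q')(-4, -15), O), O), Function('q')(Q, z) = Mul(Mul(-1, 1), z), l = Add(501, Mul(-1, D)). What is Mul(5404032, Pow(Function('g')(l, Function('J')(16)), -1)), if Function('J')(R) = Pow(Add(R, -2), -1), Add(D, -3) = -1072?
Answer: Rational(18914112, 53) ≈ 3.5687e+5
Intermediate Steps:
D = -1069 (D = Add(3, -1072) = -1069)
Function('J')(R) = Pow(Add(-2, R), -1)
l = 1570 (l = Add(501, Mul(-1, -1069)) = Add(501, 1069) = 1570)
Function('q')(Q, z) = Mul(-1, z)
Function('g')(U, O) = Add(15, Mul(2, O)) (Function('g')(U, O) = Add(Add(Mul(-1, -15), O), O) = Add(Add(15, O), O) = Add(15, Mul(2, O)))
Mul(5404032, Pow(Function('g')(l, Function('J')(16)), -1)) = Mul(5404032, Pow(Add(15, Mul(2, Pow(Add(-2, 16), -1))), -1)) = Mul(5404032, Pow(Add(15, Mul(2, Pow(14, -1))), -1)) = Mul(5404032, Pow(Add(15, Mul(2, Rational(1, 14))), -1)) = Mul(5404032, Pow(Add(15, Rational(1, 7)), -1)) = Mul(5404032, Pow(Rational(106, 7), -1)) = Mul(5404032, Rational(7, 106)) = Rational(18914112, 53)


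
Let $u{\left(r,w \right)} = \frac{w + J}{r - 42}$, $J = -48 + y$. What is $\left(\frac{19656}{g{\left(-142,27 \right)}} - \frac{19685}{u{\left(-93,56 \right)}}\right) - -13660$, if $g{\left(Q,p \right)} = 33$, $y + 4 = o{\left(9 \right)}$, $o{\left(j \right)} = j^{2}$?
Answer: $\frac{8512249}{187} \approx 45520.0$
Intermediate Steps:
$y = 77$ ($y = -4 + 9^{2} = -4 + 81 = 77$)
$J = 29$ ($J = -48 + 77 = 29$)
$u{\left(r,w \right)} = \frac{29 + w}{-42 + r}$ ($u{\left(r,w \right)} = \frac{w + 29}{r - 42} = \frac{29 + w}{-42 + r}$)
$\left(\frac{19656}{g{\left(-142,27 \right)}} - \frac{19685}{u{\left(-93,56 \right)}}\right) - -13660 = \left(\frac{19656}{33} - \frac{19685}{\frac{1}{-42 - 93} \left(29 + 56\right)}\right) - -13660 = \left(19656 \cdot \frac{1}{33} - \frac{19685}{\frac{1}{-135} \cdot 85}\right) + 13660 = \left(\frac{6552}{11} - \frac{19685}{\left(- \frac{1}{135}\right) 85}\right) + 13660 = \left(\frac{6552}{11} - \frac{19685}{- \frac{17}{27}}\right) + 13660 = \left(\frac{6552}{11} - - \frac{531495}{17}\right) + 13660 = \left(\frac{6552}{11} + \frac{531495}{17}\right) + 13660 = \frac{5957829}{187} + 13660 = \frac{8512249}{187}$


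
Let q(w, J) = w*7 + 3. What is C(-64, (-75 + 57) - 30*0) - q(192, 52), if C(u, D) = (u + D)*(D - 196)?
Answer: 16201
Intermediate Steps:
q(w, J) = 3 + 7*w (q(w, J) = 7*w + 3 = 3 + 7*w)
C(u, D) = (-196 + D)*(D + u) (C(u, D) = (D + u)*(-196 + D) = (-196 + D)*(D + u))
C(-64, (-75 + 57) - 30*0) - q(192, 52) = (((-75 + 57) - 30*0)² - 196*((-75 + 57) - 30*0) - 196*(-64) + ((-75 + 57) - 30*0)*(-64)) - (3 + 7*192) = ((-18 + 0)² - 196*(-18 + 0) + 12544 + (-18 + 0)*(-64)) - (3 + 1344) = ((-18)² - 196*(-18) + 12544 - 18*(-64)) - 1*1347 = (324 + 3528 + 12544 + 1152) - 1347 = 17548 - 1347 = 16201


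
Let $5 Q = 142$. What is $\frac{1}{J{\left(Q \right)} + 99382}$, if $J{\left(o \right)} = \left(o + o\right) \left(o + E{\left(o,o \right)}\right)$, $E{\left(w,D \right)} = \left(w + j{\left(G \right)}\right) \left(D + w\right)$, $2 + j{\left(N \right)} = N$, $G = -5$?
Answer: $\frac{125}{21254582} \approx 5.8811 \cdot 10^{-6}$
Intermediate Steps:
$j{\left(N \right)} = -2 + N$
$E{\left(w,D \right)} = \left(-7 + w\right) \left(D + w\right)$ ($E{\left(w,D \right)} = \left(w - 7\right) \left(D + w\right) = \left(-7 + w\right) \left(D + w\right)$)
$Q = \frac{142}{5}$ ($Q = \frac{1}{5} \cdot 142 = \frac{142}{5} \approx 28.4$)
$J{\left(o \right)} = 2 o \left(- 13 o + 2 o^{2}\right)$ ($J{\left(o \right)} = \left(o + o\right) \left(o + \left(o^{2} - 7 o - 7 o + o o\right)\right) = 2 o \left(o + \left(o^{2} - 7 o - 7 o + o^{2}\right)\right) = 2 o \left(o + \left(- 14 o + 2 o^{2}\right)\right) = 2 o \left(- 13 o + 2 o^{2}\right)$)
$\frac{1}{J{\left(Q \right)} + 99382} = \frac{1}{\left(\frac{142}{5}\right)^{2} \left(-26 + 4 \cdot \frac{142}{5}\right) + 99382} = \frac{1}{\frac{20164 \left(-26 + \frac{568}{5}\right)}{25} + 99382} = \frac{1}{\frac{20164}{25} \cdot \frac{438}{5} + 99382} = \frac{1}{\frac{8831832}{125} + 99382} = \frac{1}{\frac{21254582}{125}} = \frac{125}{21254582}$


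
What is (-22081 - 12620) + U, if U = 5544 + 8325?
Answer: -20832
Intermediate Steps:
U = 13869
(-22081 - 12620) + U = (-22081 - 12620) + 13869 = -34701 + 13869 = -20832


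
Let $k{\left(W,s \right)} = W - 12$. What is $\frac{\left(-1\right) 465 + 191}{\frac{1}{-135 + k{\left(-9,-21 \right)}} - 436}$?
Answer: $\frac{42744}{68017} \approx 0.62843$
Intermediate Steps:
$k{\left(W,s \right)} = -12 + W$ ($k{\left(W,s \right)} = W - 12 = -12 + W$)
$\frac{\left(-1\right) 465 + 191}{\frac{1}{-135 + k{\left(-9,-21 \right)}} - 436} = \frac{\left(-1\right) 465 + 191}{\frac{1}{-135 - 21} - 436} = \frac{-465 + 191}{\frac{1}{-135 - 21} - 436} = - \frac{274}{\frac{1}{-156} - 436} = - \frac{274}{- \frac{1}{156} - 436} = - \frac{274}{- \frac{68017}{156}} = \left(-274\right) \left(- \frac{156}{68017}\right) = \frac{42744}{68017}$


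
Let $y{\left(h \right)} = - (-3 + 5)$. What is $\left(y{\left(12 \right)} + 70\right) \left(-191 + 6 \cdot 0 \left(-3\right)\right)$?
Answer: $-12988$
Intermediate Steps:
$y{\left(h \right)} = -2$ ($y{\left(h \right)} = \left(-1\right) 2 = -2$)
$\left(y{\left(12 \right)} + 70\right) \left(-191 + 6 \cdot 0 \left(-3\right)\right) = \left(-2 + 70\right) \left(-191 + 6 \cdot 0 \left(-3\right)\right) = 68 \left(-191 + 0 \left(-3\right)\right) = 68 \left(-191 + 0\right) = 68 \left(-191\right) = -12988$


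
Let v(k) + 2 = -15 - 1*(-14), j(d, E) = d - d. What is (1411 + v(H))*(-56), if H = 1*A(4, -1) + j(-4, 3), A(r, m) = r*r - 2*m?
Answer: -78848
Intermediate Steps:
j(d, E) = 0
A(r, m) = r² - 2*m
H = 18 (H = 1*(4² - 2*(-1)) + 0 = 1*(16 + 2) + 0 = 1*18 + 0 = 18 + 0 = 18)
v(k) = -3 (v(k) = -2 + (-15 - 1*(-14)) = -2 + (-15 + 14) = -2 - 1 = -3)
(1411 + v(H))*(-56) = (1411 - 3)*(-56) = 1408*(-56) = -78848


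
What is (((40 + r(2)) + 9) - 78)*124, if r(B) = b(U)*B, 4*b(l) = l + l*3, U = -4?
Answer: -4588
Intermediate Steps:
b(l) = l (b(l) = (l + l*3)/4 = (l + 3*l)/4 = (4*l)/4 = l)
r(B) = -4*B
(((40 + r(2)) + 9) - 78)*124 = (((40 - 4*2) + 9) - 78)*124 = (((40 - 8) + 9) - 78)*124 = ((32 + 9) - 78)*124 = (41 - 78)*124 = -37*124 = -4588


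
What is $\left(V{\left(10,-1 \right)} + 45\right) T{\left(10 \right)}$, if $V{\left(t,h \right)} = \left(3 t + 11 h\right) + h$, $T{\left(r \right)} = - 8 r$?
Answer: $-5040$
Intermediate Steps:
$V{\left(t,h \right)} = 3 t + 12 h$
$\left(V{\left(10,-1 \right)} + 45\right) T{\left(10 \right)} = \left(\left(3 \cdot 10 + 12 \left(-1\right)\right) + 45\right) \left(\left(-8\right) 10\right) = \left(\left(30 - 12\right) + 45\right) \left(-80\right) = \left(18 + 45\right) \left(-80\right) = 63 \left(-80\right) = -5040$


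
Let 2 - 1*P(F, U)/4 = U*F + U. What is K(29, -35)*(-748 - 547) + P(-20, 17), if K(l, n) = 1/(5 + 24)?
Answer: 36405/29 ≈ 1255.3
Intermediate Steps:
P(F, U) = 8 - 4*U - 4*F*U (P(F, U) = 8 - 4*(U*F + U) = 8 - 4*(F*U + U) = 8 - 4*(U + F*U) = 8 + (-4*U - 4*F*U) = 8 - 4*U - 4*F*U)
K(l, n) = 1/29
K(29, -35)*(-748 - 547) + P(-20, 17) = (-748 - 547)/29 + (8 - 4*17 - 4*(-20)*17) = (1/29)*(-1295) + (8 - 68 + 1360) = -1295/29 + 1300 = 36405/29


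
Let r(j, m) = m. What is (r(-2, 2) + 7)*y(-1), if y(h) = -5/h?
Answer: 45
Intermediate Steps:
(r(-2, 2) + 7)*y(-1) = (2 + 7)*(-5/(-1)) = 9*(-5*(-1)) = 9*5 = 45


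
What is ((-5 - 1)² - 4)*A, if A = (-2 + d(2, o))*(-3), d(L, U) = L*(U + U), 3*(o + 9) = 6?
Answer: 2880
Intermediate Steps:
o = -7 (o = -9 + (⅓)*6 = -9 + 2 = -7)
d(L, U) = 2*L*U (d(L, U) = L*(2*U) = 2*L*U)
A = 90 (A = (-2 + 2*2*(-7))*(-3) = (-2 - 28)*(-3) = -30*(-3) = 90)
((-5 - 1)² - 4)*A = ((-5 - 1)² - 4)*90 = ((-6)² - 4)*90 = (36 - 4)*90 = 32*90 = 2880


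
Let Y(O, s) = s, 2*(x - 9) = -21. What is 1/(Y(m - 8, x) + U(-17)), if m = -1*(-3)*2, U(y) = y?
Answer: -2/37 ≈ -0.054054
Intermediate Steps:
x = -3/2 (x = 9 + (½)*(-21) = 9 - 21/2 = -3/2 ≈ -1.5000)
m = 6 (m = 3*2 = 6)
1/(Y(m - 8, x) + U(-17)) = 1/(-3/2 - 17) = 1/(-37/2) = -2/37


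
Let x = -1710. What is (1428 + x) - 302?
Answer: -584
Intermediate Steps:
(1428 + x) - 302 = (1428 - 1710) - 302 = -282 - 302 = -584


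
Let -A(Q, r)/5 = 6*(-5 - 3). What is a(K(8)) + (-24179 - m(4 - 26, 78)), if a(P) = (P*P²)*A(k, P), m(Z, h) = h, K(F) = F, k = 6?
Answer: 98623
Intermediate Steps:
A(Q, r) = 240 (A(Q, r) = -30*(-5 - 3) = -30*(-8) = -5*(-48) = 240)
a(P) = 240*P³ (a(P) = (P*P²)*240 = P³*240 = 240*P³)
a(K(8)) + (-24179 - m(4 - 26, 78)) = 240*8³ + (-24179 - 1*78) = 240*512 + (-24179 - 78) = 122880 - 24257 = 98623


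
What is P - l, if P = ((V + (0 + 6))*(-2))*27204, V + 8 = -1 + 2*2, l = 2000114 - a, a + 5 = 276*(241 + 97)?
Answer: -1961239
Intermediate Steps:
a = 93283 (a = -5 + 276*(241 + 97) = -5 + 276*338 = -5 + 93288 = 93283)
l = 1906831 (l = 2000114 - 1*93283 = 2000114 - 93283 = 1906831)
V = -5 (V = -8 + (-1 + 2*2) = -8 + (-1 + 4) = -8 + 3 = -5)
P = -54408 (P = ((-5 + (0 + 6))*(-2))*27204 = ((-5 + 6)*(-2))*27204 = (1*(-2))*27204 = -2*27204 = -54408)
P - l = -54408 - 1*1906831 = -54408 - 1906831 = -1961239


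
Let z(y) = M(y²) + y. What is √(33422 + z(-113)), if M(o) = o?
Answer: √46078 ≈ 214.66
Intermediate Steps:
z(y) = y + y² (z(y) = y² + y = y + y²)
√(33422 + z(-113)) = √(33422 - 113*(1 - 113)) = √(33422 - 113*(-112)) = √(33422 + 12656) = √46078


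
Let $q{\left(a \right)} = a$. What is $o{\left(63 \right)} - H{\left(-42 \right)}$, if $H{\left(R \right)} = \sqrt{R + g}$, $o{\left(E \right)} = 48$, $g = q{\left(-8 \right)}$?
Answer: $48 - 5 i \sqrt{2} \approx 48.0 - 7.0711 i$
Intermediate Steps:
$g = -8$
$H{\left(R \right)} = \sqrt{-8 + R}$ ($H{\left(R \right)} = \sqrt{R - 8} = \sqrt{-8 + R}$)
$o{\left(63 \right)} - H{\left(-42 \right)} = 48 - \sqrt{-8 - 42} = 48 - \sqrt{-50} = 48 - 5 i \sqrt{2}$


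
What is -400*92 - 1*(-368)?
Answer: -36432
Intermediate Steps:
-400*92 - 1*(-368) = -36800 + 368 = -36432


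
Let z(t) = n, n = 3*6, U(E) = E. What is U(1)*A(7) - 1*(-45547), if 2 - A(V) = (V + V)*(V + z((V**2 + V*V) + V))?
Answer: 45199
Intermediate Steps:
n = 18
z(t) = 18
A(V) = 2 - 2*V*(18 + V) (A(V) = 2 - (V + V)*(V + 18) = 2 - 2*V*(18 + V))
U(1)*A(7) - 1*(-45547) = 1*(2 - 36*7 - 2*7**2) - 1*(-45547) = 1*(2 - 252 - 2*49) + 45547 = 1*(2 - 252 - 98) + 45547 = 1*(-348) + 45547 = -348 + 45547 = 45199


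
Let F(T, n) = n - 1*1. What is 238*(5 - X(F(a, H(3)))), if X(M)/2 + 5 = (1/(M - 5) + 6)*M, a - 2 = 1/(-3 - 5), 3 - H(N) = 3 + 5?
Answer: 224910/11 ≈ 20446.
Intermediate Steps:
H(N) = -5 (H(N) = 3 - (3 + 5) = 3 - 1*8 = 3 - 8 = -5)
a = 15/8 (a = 2 + 1/(-3 - 5) = 2 + 1/(-8) = 2 - 1/8 = 15/8 ≈ 1.8750)
F(T, n) = -1 + n (F(T, n) = n - 1 = -1 + n)
X(M) = -10 + 2*M*(6 + 1/(-5 + M)) (X(M) = -10 + 2*((1/(M - 5) + 6)*M) = -10 + 2*((1/(-5 + M) + 6)*M) = -10 + 2*((6 + 1/(-5 + M))*M) = -10 + 2*(M*(6 + 1/(-5 + M))) = -10 + 2*M*(6 + 1/(-5 + M)))
238*(5 - X(F(a, H(3)))) = 238*(5 - 2*(25 - 34*(-1 - 5) + 6*(-1 - 5)**2)/(-5 + (-1 - 5))) = 238*(5 - 2*(25 - 34*(-6) + 6*(-6)**2)/(-5 - 6)) = 238*(5 - 2*(25 + 204 + 6*36)/(-11)) = 238*(5 - 2*(-1)*(25 + 204 + 216)/11) = 238*(5 - 2*(-1)*445/11) = 238*(5 - 1*(-890/11)) = 238*(5 + 890/11) = 238*(945/11) = 224910/11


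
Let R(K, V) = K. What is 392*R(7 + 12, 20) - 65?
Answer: 7383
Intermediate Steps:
392*R(7 + 12, 20) - 65 = 392*(7 + 12) - 65 = 392*19 - 65 = 7448 - 65 = 7383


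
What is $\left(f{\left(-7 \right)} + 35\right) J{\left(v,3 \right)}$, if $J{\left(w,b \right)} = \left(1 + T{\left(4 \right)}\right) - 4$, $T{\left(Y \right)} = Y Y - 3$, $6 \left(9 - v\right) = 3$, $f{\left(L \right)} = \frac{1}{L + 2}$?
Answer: $348$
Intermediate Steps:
$f{\left(L \right)} = \frac{1}{2 + L}$
$v = \frac{17}{2}$ ($v = 9 - \frac{1}{2} = \frac{17}{2} \approx 8.5$)
$T{\left(Y \right)} = -3 + Y^{2}$ ($T{\left(Y \right)} = Y^{2} - 3 = -3 + Y^{2}$)
$J{\left(w,b \right)} = 10$ ($J{\left(w,b \right)} = \left(1 - \left(3 - 4^{2}\right)\right) - 4 = \left(1 + \left(-3 + 16\right)\right) - 4 = \left(1 + 13\right) - 4 = 14 - 4 = 10$)
$\left(f{\left(-7 \right)} + 35\right) J{\left(v,3 \right)} = \left(\frac{1}{2 - 7} + 35\right) 10 = \left(\frac{1}{-5} + 35\right) 10 = \left(- \frac{1}{5} + 35\right) 10 = \frac{174}{5} \cdot 10 = 348$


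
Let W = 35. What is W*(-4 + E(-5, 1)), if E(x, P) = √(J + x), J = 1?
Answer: -140 + 70*I ≈ -140.0 + 70.0*I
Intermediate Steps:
E(x, P) = √(1 + x)
W*(-4 + E(-5, 1)) = 35*(-4 + √(1 - 5)) = 35*(-4 + √(-4)) = 35*(-4 + 2*I) = -140 + 70*I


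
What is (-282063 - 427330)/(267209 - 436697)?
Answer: 709393/169488 ≈ 4.1855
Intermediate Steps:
(-282063 - 427330)/(267209 - 436697) = -709393/(-169488) = -709393*(-1/169488) = 709393/169488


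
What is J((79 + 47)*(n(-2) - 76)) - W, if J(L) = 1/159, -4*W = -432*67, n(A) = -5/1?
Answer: -1150523/159 ≈ -7236.0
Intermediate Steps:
n(A) = -5 (n(A) = -5*1 = -5)
W = 7236 (W = -(-108)*67 = -¼*(-28944) = 7236)
J(L) = 1/159
J((79 + 47)*(n(-2) - 76)) - W = 1/159 - 1*7236 = 1/159 - 7236 = -1150523/159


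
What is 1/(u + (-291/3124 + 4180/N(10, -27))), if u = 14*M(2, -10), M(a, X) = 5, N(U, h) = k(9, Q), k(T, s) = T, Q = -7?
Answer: 28116/15023821 ≈ 0.0018714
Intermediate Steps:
N(U, h) = 9
u = 70 (u = 14*5 = 70)
1/(u + (-291/3124 + 4180/N(10, -27))) = 1/(70 + (-291/3124 + 4180/9)) = 1/(70 + 13055701/28116) = 1/(15023821/28116) = 28116/15023821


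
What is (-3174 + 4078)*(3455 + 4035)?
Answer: 6770960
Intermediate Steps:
(-3174 + 4078)*(3455 + 4035) = 904*7490 = 6770960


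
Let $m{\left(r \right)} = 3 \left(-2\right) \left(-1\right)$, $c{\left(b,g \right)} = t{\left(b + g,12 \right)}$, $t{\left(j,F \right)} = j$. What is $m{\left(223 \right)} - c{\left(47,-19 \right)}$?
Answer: $-22$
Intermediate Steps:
$c{\left(b,g \right)} = b + g$
$m{\left(r \right)} = 6$ ($m{\left(r \right)} = \left(-6\right) \left(-1\right) = 6$)
$m{\left(223 \right)} - c{\left(47,-19 \right)} = 6 - \left(47 - 19\right) = 6 - 28 = -22$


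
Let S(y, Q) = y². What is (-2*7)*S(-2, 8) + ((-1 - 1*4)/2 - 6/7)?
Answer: -831/14 ≈ -59.357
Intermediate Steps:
(-2*7)*S(-2, 8) + ((-1 - 1*4)/2 - 6/7) = -2*7*(-2)² + ((-1 - 1*4)/2 - 6/7) = -14*4 + ((-1 - 4)*(½) - 6*⅐) = -56 + (-5*½ - 6/7) = -56 + (-5/2 - 6/7) = -56 - 47/14 = -831/14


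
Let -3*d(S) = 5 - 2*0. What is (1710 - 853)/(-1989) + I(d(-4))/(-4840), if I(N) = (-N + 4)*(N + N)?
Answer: -411031/962676 ≈ -0.42697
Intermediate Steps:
d(S) = -5/3 (d(S) = -(5 - 2*0)/3 = -(5 + 0)/3 = -1/3*5 = -5/3)
I(N) = 2*N*(4 - N) (I(N) = (4 - N)*(2*N) = 2*N*(4 - N))
(1710 - 853)/(-1989) + I(d(-4))/(-4840) = (1710 - 853)/(-1989) + (2*(-5/3)*(4 - 1*(-5/3)))/(-4840) = 857*(-1/1989) + (2*(-5/3)*(4 + 5/3))*(-1/4840) = -857/1989 + (2*(-5/3)*(17/3))*(-1/4840) = -857/1989 - 170/9*(-1/4840) = -857/1989 + 17/4356 = -411031/962676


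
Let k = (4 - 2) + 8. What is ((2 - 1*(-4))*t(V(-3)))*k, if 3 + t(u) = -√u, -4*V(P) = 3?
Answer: -180 - 30*I*√3 ≈ -180.0 - 51.962*I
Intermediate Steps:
V(P) = -¾ (V(P) = -¼*3 = -¾)
k = 10 (k = 2 + 8 = 10)
t(u) = -3 - √u
((2 - 1*(-4))*t(V(-3)))*k = ((2 - 1*(-4))*(-3 - √(-¾)))*10 = ((2 + 4)*(-3 - I*√3/2))*10 = (6*(-3 - I*√3/2))*10 = (-18 - 3*I*√3)*10 = -180 - 30*I*√3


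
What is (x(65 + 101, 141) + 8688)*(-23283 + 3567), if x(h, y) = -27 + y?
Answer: -173540232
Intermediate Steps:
(x(65 + 101, 141) + 8688)*(-23283 + 3567) = ((-27 + 141) + 8688)*(-23283 + 3567) = (114 + 8688)*(-19716) = 8802*(-19716) = -173540232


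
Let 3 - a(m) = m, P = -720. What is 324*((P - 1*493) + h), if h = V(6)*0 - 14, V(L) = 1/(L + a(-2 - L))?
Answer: -397548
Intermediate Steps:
a(m) = 3 - m
V(L) = 1/(5 + 2*L) (V(L) = 1/(L + (3 - (-2 - L))) = 1/(L + (3 + (2 + L))) = 1/(L + (5 + L)) = 1/(5 + 2*L))
h = -14 (h = 0/(5 + 2*6) - 14 = 0/(5 + 12) - 14 = 0/17 - 14 = (1/17)*0 - 14 = 0 - 14 = -14)
324*((P - 1*493) + h) = 324*((-720 - 1*493) - 14) = 324*((-720 - 493) - 14) = 324*(-1213 - 14) = 324*(-1227) = -397548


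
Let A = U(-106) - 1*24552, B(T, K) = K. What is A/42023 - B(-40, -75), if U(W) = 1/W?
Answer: 331480337/4454438 ≈ 74.416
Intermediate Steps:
A = -2602513/106 (A = 1/(-106) - 1*24552 = -1/106 - 24552 = -2602513/106 ≈ -24552.)
A/42023 - B(-40, -75) = -2602513/106/42023 - 1*(-75) = -2602513/106*1/42023 + 75 = -2602513/4454438 + 75 = 331480337/4454438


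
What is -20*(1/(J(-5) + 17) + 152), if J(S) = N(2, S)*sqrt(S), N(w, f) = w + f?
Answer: -507850/167 - 30*I*sqrt(5)/167 ≈ -3041.0 - 0.40169*I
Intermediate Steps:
N(w, f) = f + w
J(S) = sqrt(S)*(2 + S) (J(S) = (S + 2)*sqrt(S) = (2 + S)*sqrt(S) = sqrt(S)*(2 + S))
-20*(1/(J(-5) + 17) + 152) = -20*(1/(sqrt(-5)*(2 - 5) + 17) + 152) = -20*(1/((I*sqrt(5))*(-3) + 17) + 152) = -20*(1/(-3*I*sqrt(5) + 17) + 152) = -20*(1/(17 - 3*I*sqrt(5)) + 152) = -20*(152 + 1/(17 - 3*I*sqrt(5))) = -3040 - 20/(17 - 3*I*sqrt(5))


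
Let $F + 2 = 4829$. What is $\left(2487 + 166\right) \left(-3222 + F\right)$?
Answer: $4258065$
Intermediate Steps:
$F = 4827$ ($F = -2 + 4829 = 4827$)
$\left(2487 + 166\right) \left(-3222 + F\right) = \left(2487 + 166\right) \left(-3222 + 4827\right) = 2653 \cdot 1605 = 4258065$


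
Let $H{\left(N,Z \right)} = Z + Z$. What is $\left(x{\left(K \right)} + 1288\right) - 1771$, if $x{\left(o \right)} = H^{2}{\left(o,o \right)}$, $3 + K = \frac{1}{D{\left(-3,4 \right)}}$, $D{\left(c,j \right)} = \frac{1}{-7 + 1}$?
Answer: $-159$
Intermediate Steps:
$D{\left(c,j \right)} = - \frac{1}{6}$ ($D{\left(c,j \right)} = \frac{1}{-6} = - \frac{1}{6}$)
$K = -9$ ($K = -3 + \frac{1}{- \frac{1}{6}} = -3 - 6 = -9$)
$H{\left(N,Z \right)} = 2 Z$
$x{\left(o \right)} = 4 o^{2}$ ($x{\left(o \right)} = \left(2 o\right)^{2} = 4 o^{2}$)
$\left(x{\left(K \right)} + 1288\right) - 1771 = \left(4 \left(-9\right)^{2} + 1288\right) - 1771 = \left(4 \cdot 81 + 1288\right) - 1771 = \left(324 + 1288\right) - 1771 = 1612 - 1771 = -159$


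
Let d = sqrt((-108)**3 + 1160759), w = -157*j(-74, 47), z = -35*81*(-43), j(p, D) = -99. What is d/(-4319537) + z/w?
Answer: 13545/1727 - I*sqrt(98953)/4319537 ≈ 7.8431 - 7.2824e-5*I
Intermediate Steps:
z = 121905 (z = -2835*(-43) = 121905)
w = 15543 (w = -157*(-99) = 15543)
d = I*sqrt(98953) (d = sqrt(-1259712 + 1160759) = sqrt(-98953) = I*sqrt(98953) ≈ 314.57*I)
d/(-4319537) + z/w = (I*sqrt(98953))/(-4319537) + 121905/15543 = (I*sqrt(98953))*(-1/4319537) + 121905*(1/15543) = -I*sqrt(98953)/4319537 + 13545/1727 = 13545/1727 - I*sqrt(98953)/4319537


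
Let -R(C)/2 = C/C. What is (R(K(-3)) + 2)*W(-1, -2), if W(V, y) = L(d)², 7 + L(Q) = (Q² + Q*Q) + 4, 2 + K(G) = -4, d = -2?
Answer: 0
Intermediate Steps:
K(G) = -6 (K(G) = -2 - 4 = -6)
L(Q) = -3 + 2*Q² (L(Q) = -7 + ((Q² + Q*Q) + 4) = -7 + ((Q² + Q²) + 4) = -7 + (2*Q² + 4) = -7 + (4 + 2*Q²) = -3 + 2*Q²)
W(V, y) = 25 (W(V, y) = (-3 + 2*(-2)²)² = (-3 + 2*4)² = (-3 + 8)² = 5² = 25)
R(C) = -2 (R(C) = -2*C/C = -2*1 = -2)
(R(K(-3)) + 2)*W(-1, -2) = (-2 + 2)*25 = 0*25 = 0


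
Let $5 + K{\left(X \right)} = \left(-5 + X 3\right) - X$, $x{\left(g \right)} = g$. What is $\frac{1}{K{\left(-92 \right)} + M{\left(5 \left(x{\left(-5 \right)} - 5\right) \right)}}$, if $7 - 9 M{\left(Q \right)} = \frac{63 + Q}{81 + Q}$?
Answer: $- \frac{93}{17974} \approx -0.0051741$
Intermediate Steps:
$K{\left(X \right)} = -10 + 2 X$ ($K{\left(X \right)} = -5 - \left(5 + X - X 3\right) = -5 + \left(\left(-5 + 3 X\right) - X\right) = -5 + \left(-5 + 2 X\right) = -10 + 2 X$)
$M{\left(Q \right)} = \frac{7}{9} - \frac{63 + Q}{9 \left(81 + Q\right)}$ ($M{\left(Q \right)} = \frac{7}{9} - \frac{\left(63 + Q\right) \frac{1}{81 + Q}}{9} = \frac{7}{9} - \frac{\frac{1}{81 + Q} \left(63 + Q\right)}{9} = \frac{7}{9} - \frac{63 + Q}{9 \left(81 + Q\right)}$)
$\frac{1}{K{\left(-92 \right)} + M{\left(5 \left(x{\left(-5 \right)} - 5\right) \right)}} = \frac{1}{\left(-10 + 2 \left(-92\right)\right) + \frac{2 \left(84 + 5 \left(-5 - 5\right)\right)}{3 \left(81 + 5 \left(-5 - 5\right)\right)}} = \frac{1}{\left(-10 - 184\right) + \frac{2 \left(84 + 5 \left(-10\right)\right)}{3 \left(81 + 5 \left(-10\right)\right)}} = \frac{1}{-194 + \frac{2 \left(84 - 50\right)}{3 \left(81 - 50\right)}} = \frac{1}{-194 + \frac{2}{3} \cdot \frac{1}{31} \cdot 34} = \frac{1}{-194 + \frac{68}{93}} = \frac{1}{- \frac{17974}{93}} = - \frac{93}{17974}$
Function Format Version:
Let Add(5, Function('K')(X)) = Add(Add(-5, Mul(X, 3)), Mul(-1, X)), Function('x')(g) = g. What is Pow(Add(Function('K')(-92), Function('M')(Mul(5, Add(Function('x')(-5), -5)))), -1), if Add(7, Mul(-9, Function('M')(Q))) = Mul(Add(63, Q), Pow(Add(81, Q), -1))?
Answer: Rational(-93, 17974) ≈ -0.0051741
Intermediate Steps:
Function('K')(X) = Add(-10, Mul(2, X)) (Function('K')(X) = Add(-5, Add(Add(-5, Mul(X, 3)), Mul(-1, X))) = Add(-5, Add(Add(-5, Mul(3, X)), Mul(-1, X))) = Add(-5, Add(-5, Mul(2, X))) = Add(-10, Mul(2, X)))
Function('M')(Q) = Add(Rational(7, 9), Mul(Rational(-1, 9), Pow(Add(81, Q), -1), Add(63, Q))) (Function('M')(Q) = Add(Rational(7, 9), Mul(Rational(-1, 9), Mul(Add(63, Q), Pow(Add(81, Q), -1)))) = Add(Rational(7, 9), Mul(Rational(-1, 9), Mul(Pow(Add(81, Q), -1), Add(63, Q)))) = Add(Rational(7, 9), Mul(Rational(-1, 9), Pow(Add(81, Q), -1), Add(63, Q))))
Pow(Add(Function('K')(-92), Function('M')(Mul(5, Add(Function('x')(-5), -5)))), -1) = Pow(Add(Add(-10, Mul(2, -92)), Mul(Rational(2, 3), Pow(Add(81, Mul(5, Add(-5, -5))), -1), Add(84, Mul(5, Add(-5, -5))))), -1) = Pow(Add(Add(-10, -184), Mul(Rational(2, 3), Pow(Add(81, Mul(5, -10)), -1), Add(84, Mul(5, -10)))), -1) = Pow(Add(-194, Mul(Rational(2, 3), Pow(Add(81, -50), -1), Add(84, -50))), -1) = Pow(Add(-194, Mul(Rational(2, 3), Pow(31, -1), 34)), -1) = Pow(Add(-194, Mul(Rational(2, 3), Rational(1, 31), 34)), -1) = Pow(Add(-194, Rational(68, 93)), -1) = Pow(Rational(-17974, 93), -1) = Rational(-93, 17974)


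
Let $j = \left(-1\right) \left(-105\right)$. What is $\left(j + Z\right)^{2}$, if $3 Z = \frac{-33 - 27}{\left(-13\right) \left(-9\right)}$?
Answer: $\frac{150430225}{13689} \approx 10989.0$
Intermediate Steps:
$j = 105$
$Z = - \frac{20}{117}$ ($Z = \frac{\left(-33 - 27\right) \frac{1}{\left(-13\right) \left(-9\right)}}{3} = \frac{\left(-60\right) \frac{1}{117}}{3} = \frac{1}{3} \left(- \frac{20}{39}\right) = - \frac{20}{117} \approx -0.17094$)
$\left(j + Z\right)^{2} = \left(105 - \frac{20}{117}\right)^{2} = \left(\frac{12265}{117}\right)^{2} = \frac{150430225}{13689}$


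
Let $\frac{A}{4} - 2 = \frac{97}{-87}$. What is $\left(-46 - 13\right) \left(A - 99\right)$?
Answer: $\frac{489995}{87} \approx 5632.1$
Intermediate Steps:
$A = \frac{308}{87}$ ($A = 8 + 4 \frac{97}{-87} = 8 + 4 \cdot 97 \left(- \frac{1}{87}\right) = 8 + 4 \left(- \frac{97}{87}\right) = 8 - \frac{388}{87} = \frac{308}{87} \approx 3.5402$)
$\left(-46 - 13\right) \left(A - 99\right) = \left(-46 - 13\right) \left(\frac{308}{87} - 99\right) = \left(-59\right) \left(- \frac{8305}{87}\right) = \frac{489995}{87}$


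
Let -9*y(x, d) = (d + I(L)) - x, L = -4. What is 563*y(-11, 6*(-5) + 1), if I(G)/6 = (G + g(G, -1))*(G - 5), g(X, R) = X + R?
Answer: -29276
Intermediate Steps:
g(X, R) = R + X
I(G) = 6*(-1 + 2*G)*(-5 + G) (I(G) = 6*((G + (-1 + G))*(G - 5)) = 6*((-1 + 2*G)*(-5 + G)) = 6*(-1 + 2*G)*(-5 + G))
y(x, d) = -54 - d/9 + x/9 (y(x, d) = -((d + (30 - 66*(-4) + 12*(-4)**2)) - x)/9 = -((d + (30 + 264 + 12*16)) - x)/9 = -((d + (30 + 264 + 192)) - x)/9 = -((d + 486) - x)/9 = -((486 + d) - x)/9 = -(486 + d - x)/9 = -54 - d/9 + x/9)
563*y(-11, 6*(-5) + 1) = 563*(-54 - (6*(-5) + 1)/9 + (1/9)*(-11)) = 563*(-54 - (-30 + 1)/9 - 11/9) = 563*(-54 - 1/9*(-29) - 11/9) = 563*(-54 + 29/9 - 11/9) = 563*(-52) = -29276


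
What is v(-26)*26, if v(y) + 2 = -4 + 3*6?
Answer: 312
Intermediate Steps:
v(y) = 12 (v(y) = -2 + (-4 + 3*6) = -2 + (-4 + 18) = -2 + 14 = 12)
v(-26)*26 = 12*26 = 312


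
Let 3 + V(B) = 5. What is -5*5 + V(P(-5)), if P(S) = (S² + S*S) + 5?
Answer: -23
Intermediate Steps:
P(S) = 5 + 2*S² (P(S) = (S² + S²) + 5 = 2*S² + 5 = 5 + 2*S²)
V(B) = 2 (V(B) = -3 + 5 = 2)
-5*5 + V(P(-5)) = -5*5 + 2 = -25 + 2 = -23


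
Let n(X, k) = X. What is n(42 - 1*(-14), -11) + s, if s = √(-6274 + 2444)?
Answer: 56 + I*√3830 ≈ 56.0 + 61.887*I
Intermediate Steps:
s = I*√3830 (s = √(-3830) = I*√3830 ≈ 61.887*I)
n(42 - 1*(-14), -11) + s = (42 - 1*(-14)) + I*√3830 = (42 + 14) + I*√3830 = 56 + I*√3830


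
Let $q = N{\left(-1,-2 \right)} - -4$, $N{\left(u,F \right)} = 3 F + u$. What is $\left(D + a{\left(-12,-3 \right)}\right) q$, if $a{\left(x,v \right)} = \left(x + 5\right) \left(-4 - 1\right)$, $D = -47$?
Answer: $36$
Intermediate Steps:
$N{\left(u,F \right)} = u + 3 F$
$a{\left(x,v \right)} = -25 - 5 x$ ($a{\left(x,v \right)} = \left(5 + x\right) \left(-5\right) = -25 - 5 x$)
$q = -3$ ($q = \left(-1 + 3 \left(-2\right)\right) - -4 = \left(-1 - 6\right) + 4 = -7 + 4 = -3$)
$\left(D + a{\left(-12,-3 \right)}\right) q = \left(-47 - -35\right) \left(-3\right) = \left(-47 + \left(-25 + 60\right)\right) \left(-3\right) = \left(-47 + 35\right) \left(-3\right) = \left(-12\right) \left(-3\right) = 36$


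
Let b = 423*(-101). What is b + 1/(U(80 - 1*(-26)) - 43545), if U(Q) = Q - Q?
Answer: -1860373036/43545 ≈ -42723.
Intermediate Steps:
U(Q) = 0
b = -42723
b + 1/(U(80 - 1*(-26)) - 43545) = -42723 + 1/(0 - 43545) = -42723 + 1/(-43545) = -42723 - 1/43545 = -1860373036/43545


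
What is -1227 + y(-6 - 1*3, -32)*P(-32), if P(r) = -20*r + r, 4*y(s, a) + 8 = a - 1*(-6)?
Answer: -6395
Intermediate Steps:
y(s, a) = -½ + a/4 (y(s, a) = -2 + (a - 1*(-6))/4 = -2 + (a + 6)/4 = -2 + (6 + a)/4 = -2 + (3/2 + a/4) = -½ + a/4)
P(r) = -19*r
-1227 + y(-6 - 1*3, -32)*P(-32) = -1227 + (-½ + (¼)*(-32))*(-19*(-32)) = -1227 + (-½ - 8)*608 = -1227 - 17/2*608 = -1227 - 5168 = -6395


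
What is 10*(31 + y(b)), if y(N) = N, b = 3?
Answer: 340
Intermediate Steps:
10*(31 + y(b)) = 10*(31 + 3) = 10*34 = 340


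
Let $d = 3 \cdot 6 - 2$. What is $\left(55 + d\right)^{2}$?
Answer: $5041$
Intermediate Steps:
$d = 16$ ($d = 18 - 2 = 16$)
$\left(55 + d\right)^{2} = \left(55 + 16\right)^{2} = 71^{2} = 5041$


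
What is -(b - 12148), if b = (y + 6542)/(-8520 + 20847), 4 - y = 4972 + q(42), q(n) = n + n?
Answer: 149746906/12327 ≈ 12148.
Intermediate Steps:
q(n) = 2*n
y = -5052 (y = 4 - (4972 + 2*42) = 4 - (4972 + 84) = 4 - 1*5056 = 4 - 5056 = -5052)
b = 1490/12327 (b = (-5052 + 6542)/(-8520 + 20847) = 1490/12327 ≈ 0.12087)
-(b - 12148) = -(1490/12327 - 12148) = -1*(-149746906/12327) = 149746906/12327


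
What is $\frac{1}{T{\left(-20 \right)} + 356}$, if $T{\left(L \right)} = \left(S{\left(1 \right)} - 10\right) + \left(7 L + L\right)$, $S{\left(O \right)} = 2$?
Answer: $\frac{1}{188} \approx 0.0053191$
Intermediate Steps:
$T{\left(L \right)} = -8 + 8 L$ ($T{\left(L \right)} = \left(2 - 10\right) + \left(7 L + L\right) = -8 + 8 L$)
$\frac{1}{T{\left(-20 \right)} + 356} = \frac{1}{\left(-8 + 8 \left(-20\right)\right) + 356} = \frac{1}{\left(-8 - 160\right) + 356} = \frac{1}{-168 + 356} = \frac{1}{188}$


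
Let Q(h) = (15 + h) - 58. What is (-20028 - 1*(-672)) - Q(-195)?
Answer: -19118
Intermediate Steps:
Q(h) = -43 + h
(-20028 - 1*(-672)) - Q(-195) = (-20028 - 1*(-672)) - (-43 - 195) = (-20028 + 672) - 1*(-238) = -19356 + 238 = -19118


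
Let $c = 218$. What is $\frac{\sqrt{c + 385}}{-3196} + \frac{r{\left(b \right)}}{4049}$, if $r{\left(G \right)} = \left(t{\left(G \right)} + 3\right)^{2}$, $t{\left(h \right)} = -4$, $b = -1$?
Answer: $\frac{1}{4049} - \frac{3 \sqrt{67}}{3196} \approx -0.0074364$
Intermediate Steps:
$r{\left(G \right)} = 1$ ($r{\left(G \right)} = \left(-4 + 3\right)^{2} = \left(-1\right)^{2} = 1$)
$\frac{\sqrt{c + 385}}{-3196} + \frac{r{\left(b \right)}}{4049} = \frac{\sqrt{218 + 385}}{-3196} + 1 \cdot \frac{1}{4049} = \sqrt{603} \left(- \frac{1}{3196}\right) + 1 \cdot \frac{1}{4049} = 3 \sqrt{67} \left(- \frac{1}{3196}\right) + \frac{1}{4049} = - \frac{3 \sqrt{67}}{3196} + \frac{1}{4049} = \frac{1}{4049} - \frac{3 \sqrt{67}}{3196}$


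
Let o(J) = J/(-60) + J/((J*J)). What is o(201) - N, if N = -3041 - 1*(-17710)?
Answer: -58982827/4020 ≈ -14672.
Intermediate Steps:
N = 14669 (N = -3041 + 17710 = 14669)
o(J) = 1/J - J/60 (o(J) = J*(-1/60) + J/(J²) = -J/60 + J/J² = -J/60 + 1/J = 1/J - J/60)
o(201) - N = (1/201 - 1/60*201) - 1*14669 = (1/201 - 67/20) - 14669 = -13447/4020 - 14669 = -58982827/4020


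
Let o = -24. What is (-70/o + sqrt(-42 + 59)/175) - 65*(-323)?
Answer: 251975/12 + sqrt(17)/175 ≈ 20998.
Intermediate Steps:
(-70/o + sqrt(-42 + 59)/175) - 65*(-323) = (-70/(-24) + sqrt(-42 + 59)/175) - 65*(-323) = (-70*(-1/24) + sqrt(17)*(1/175)) + 20995 = (35/12 + sqrt(17)/175) + 20995 = 251975/12 + sqrt(17)/175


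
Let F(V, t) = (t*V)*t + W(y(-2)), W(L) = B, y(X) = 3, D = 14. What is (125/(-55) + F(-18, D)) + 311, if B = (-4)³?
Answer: -36116/11 ≈ -3283.3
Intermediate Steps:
B = -64
W(L) = -64
F(V, t) = -64 + V*t² (F(V, t) = (t*V)*t - 64 = (V*t)*t - 64 = V*t² - 64 = -64 + V*t²)
(125/(-55) + F(-18, D)) + 311 = (125/(-55) + (-64 - 18*14²)) + 311 = (125*(-1/55) + (-64 - 18*196)) + 311 = (-25/11 + (-64 - 3528)) + 311 = (-25/11 - 3592) + 311 = -39537/11 + 311 = -36116/11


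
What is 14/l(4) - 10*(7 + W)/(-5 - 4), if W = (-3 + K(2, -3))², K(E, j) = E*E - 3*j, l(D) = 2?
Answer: 1133/9 ≈ 125.89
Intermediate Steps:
K(E, j) = E² - 3*j
W = 100 (W = (-3 + (2² - 3*(-3)))² = (-3 + (4 + 9))² = (-3 + 13)² = 10² = 100)
14/l(4) - 10*(7 + W)/(-5 - 4) = 14/2 - 10*(7 + 100)/(-5 - 4) = 14*(½) - 1070/(-9) = 7 - 1070*(-1)/9 = 7 - 10*(-107/9) = 7 + 1070/9 = 1133/9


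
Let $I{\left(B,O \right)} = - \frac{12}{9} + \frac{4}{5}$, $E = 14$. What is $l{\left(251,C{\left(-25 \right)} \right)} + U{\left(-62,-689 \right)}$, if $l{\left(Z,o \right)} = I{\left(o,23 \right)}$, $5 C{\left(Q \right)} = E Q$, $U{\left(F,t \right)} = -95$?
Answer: $- \frac{1433}{15} \approx -95.533$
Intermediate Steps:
$I{\left(B,O \right)} = - \frac{8}{15}$ ($I{\left(B,O \right)} = \left(-12\right) \frac{1}{9} + 4 \cdot \frac{1}{5} = - \frac{4}{3} + \frac{4}{5} = - \frac{8}{15}$)
$C{\left(Q \right)} = \frac{14 Q}{5}$
$l{\left(Z,o \right)} = - \frac{8}{15}$
$l{\left(251,C{\left(-25 \right)} \right)} + U{\left(-62,-689 \right)} = - \frac{8}{15} - 95 = - \frac{1433}{15}$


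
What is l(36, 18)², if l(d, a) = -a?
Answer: 324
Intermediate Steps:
l(36, 18)² = (-1*18)² = (-18)² = 324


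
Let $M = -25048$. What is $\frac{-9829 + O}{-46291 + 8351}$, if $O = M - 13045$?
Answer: $\frac{3423}{2710} \approx 1.2631$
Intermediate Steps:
$O = -38093$ ($O = -25048 - 13045 = -38093$)
$\frac{-9829 + O}{-46291 + 8351} = \frac{-9829 - 38093}{-46291 + 8351} = - \frac{47922}{-37940} = \left(-47922\right) \left(- \frac{1}{37940}\right) = \frac{3423}{2710}$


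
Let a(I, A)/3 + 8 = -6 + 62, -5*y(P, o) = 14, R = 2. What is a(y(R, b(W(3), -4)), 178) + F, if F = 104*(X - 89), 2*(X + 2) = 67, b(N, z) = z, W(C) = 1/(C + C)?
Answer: -5836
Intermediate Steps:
W(C) = 1/(2*C)
X = 63/2 (X = -2 + (1/2)*67 = -2 + 67/2 = 63/2 ≈ 31.500)
y(P, o) = -14/5 (y(P, o) = -1/5*14 = -14/5)
a(I, A) = 144 (a(I, A) = -24 + 3*(-6 + 62) = -24 + 3*56 = -24 + 168 = 144)
F = -5980 (F = 104*(63/2 - 89) = 104*(-115/2) = -5980)
a(y(R, b(W(3), -4)), 178) + F = 144 - 5980 = -5836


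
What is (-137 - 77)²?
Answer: 45796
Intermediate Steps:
(-137 - 77)² = (-214)² = 45796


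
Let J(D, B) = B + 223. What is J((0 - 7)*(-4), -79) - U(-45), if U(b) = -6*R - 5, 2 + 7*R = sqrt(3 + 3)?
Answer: 1031/7 + 6*sqrt(6)/7 ≈ 149.39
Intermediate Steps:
R = -2/7 + sqrt(6)/7 (R = -2/7 + sqrt(3 + 3)/7 = -2/7 + sqrt(6)/7 ≈ 0.064213)
U(b) = -23/7 - 6*sqrt(6)/7 (U(b) = -6*(-2/7 + sqrt(6)/7) - 5 = (12/7 - 6*sqrt(6)/7) - 5 = -23/7 - 6*sqrt(6)/7)
J(D, B) = 223 + B
J((0 - 7)*(-4), -79) - U(-45) = (223 - 79) - (-23/7 - 6*sqrt(6)/7) = 144 + (23/7 + 6*sqrt(6)/7) = 1031/7 + 6*sqrt(6)/7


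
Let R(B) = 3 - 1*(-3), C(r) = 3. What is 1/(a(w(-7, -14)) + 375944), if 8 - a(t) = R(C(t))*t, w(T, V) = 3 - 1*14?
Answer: 1/376018 ≈ 2.6594e-6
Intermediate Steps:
w(T, V) = -11 (w(T, V) = 3 - 14 = -11)
R(B) = 6 (R(B) = 3 + 3 = 6)
a(t) = 8 - 6*t
1/(a(w(-7, -14)) + 375944) = 1/((8 - 6*(-11)) + 375944) = 1/((8 + 66) + 375944) = 1/(74 + 375944) = 1/376018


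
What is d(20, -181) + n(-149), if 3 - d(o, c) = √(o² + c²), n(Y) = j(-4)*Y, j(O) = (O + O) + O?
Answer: 1791 - √33161 ≈ 1608.9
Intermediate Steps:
j(O) = 3*O (j(O) = 2*O + O = 3*O)
n(Y) = -12*Y (n(Y) = (3*(-4))*Y = -12*Y)
d(o, c) = 3 - √(c² + o²) (d(o, c) = 3 - √(o² + c²) = 3 - √(c² + o²))
d(20, -181) + n(-149) = (3 - √((-181)² + 20²)) - 12*(-149) = (3 - √(32761 + 400)) + 1788 = (3 - √33161) + 1788 = 1791 - √33161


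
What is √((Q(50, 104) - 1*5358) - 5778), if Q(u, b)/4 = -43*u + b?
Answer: 2*I*√4830 ≈ 139.0*I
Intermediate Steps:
Q(u, b) = -172*u + 4*b (Q(u, b) = 4*(-43*u + b) = 4*(b - 43*u) = -172*u + 4*b)
√((Q(50, 104) - 1*5358) - 5778) = √(((-172*50 + 4*104) - 1*5358) - 5778) = √(((-8600 + 416) - 5358) - 5778) = √((-8184 - 5358) - 5778) = √(-13542 - 5778) = √(-19320) = 2*I*√4830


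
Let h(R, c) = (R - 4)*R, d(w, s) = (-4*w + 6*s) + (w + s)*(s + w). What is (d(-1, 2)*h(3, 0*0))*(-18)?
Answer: 918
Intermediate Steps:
d(w, s) = (s + w)**2 - 4*w + 6*s (d(w, s) = (-4*w + 6*s) + (s + w)*(s + w) = (-4*w + 6*s) + (s + w)**2 = (s + w)**2 - 4*w + 6*s)
h(R, c) = R*(-4 + R) (h(R, c) = (-4 + R)*R = R*(-4 + R))
(d(-1, 2)*h(3, 0*0))*(-18) = (((2 - 1)**2 - 4*(-1) + 6*2)*(3*(-4 + 3)))*(-18) = ((1**2 + 4 + 12)*(3*(-1)))*(-18) = ((1 + 4 + 12)*(-3))*(-18) = (17*(-3))*(-18) = -51*(-18) = 918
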